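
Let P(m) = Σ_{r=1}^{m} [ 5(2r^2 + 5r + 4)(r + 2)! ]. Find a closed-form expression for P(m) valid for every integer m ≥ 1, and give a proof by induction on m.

P(m) = (10m + 5)(m + 3)! - 30

We claim P(m) = (10m + 5)(m + 3)! - 30 for all m ≥ 1.
Base step (m = 1): P(1) = 330, and the closed form gives 330. They agree.
Inductive step: suppose the statement holds for some r ≥ 1, so P(r) = (10r + 5)(r + 3)! - 30.
Then P(r+1) = P(r) + (5(2r^2 + 9r + 11)(r + 3)!) = ((10r + 5)(r + 3)! - 30) + (5(2r^2 + 9r + 11)(r + 3)!).
Simplifying, P(r+1) = (10(r+1) + 5)((r+1) + 3)! - 30,
which is the closed form with m = r+1.
By induction, the statement is established for all m ≥ 1.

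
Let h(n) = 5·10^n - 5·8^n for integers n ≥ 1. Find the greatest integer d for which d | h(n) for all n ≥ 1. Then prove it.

d = 10

Computing the first values: h(1) = 10 and h(2) = 180; gcd(10, 180) = 10, so d ≤ 10.
We prove 10 | 5·10^n - 5·8^n for all n ≥ 1 by induction on n.
When n = 1: h(1) = 10 = 10·(1), so 10 | h(1).
Inductive step: assume the claim holds for n = r, i.e. 10 | h(r). Then
h(r+1) − 10·h(r) = (5·10^(r+1) - 5·8^(r+1)) − 10·(5·10^r - 5·8^r) = (-5)·8^r·(8 − 10) = (10)·8^r. Since 10 | h(r) by the inductive hypothesis, 10 | 10·h(r); and 10 | 10 since 10 = 10·1. Therefore 10 | h(r+1).
Hence, by induction on n, the claim holds for every n ≥ 1.
Therefore the largest such d is 10.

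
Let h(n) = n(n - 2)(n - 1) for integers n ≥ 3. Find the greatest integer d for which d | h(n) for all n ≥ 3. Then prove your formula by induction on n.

d = 6

Computing the first values: h(3) = 6 and h(4) = 24; gcd(6, 24) = 6, so d ≤ 6.
We prove 6 | n(n - 2)(n - 1) for all n ≥ 3 by induction on n.
Base step (n = 3): h(3) = 6 = 6·(1), so 6 | h(3).
Inductive step: assume the claim holds for n = p, i.e. 6 | h(p). Then
h(p+1) − h(p) = (p-1)·p·(p+1) − (p-2)·(p-1)·p = (p-1)·p·[(p+1) − (p-2)] = 3·(p-1)·p. The product of 2 consecutive integers is divisible by (2)! = 2, so h(p+1) − h(p) is divisible by 3·2 = 6. By the inductive hypothesis 6 | h(p), hence 6 | h(p+1).
By induction, the statement is established for all n ≥ 3.
Therefore the largest such d is 6.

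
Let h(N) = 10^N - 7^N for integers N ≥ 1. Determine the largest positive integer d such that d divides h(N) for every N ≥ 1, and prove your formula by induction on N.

d = 3

Computing the first values: h(1) = 3 and h(2) = 51; gcd(3, 51) = 3, so d ≤ 3.
We prove 3 | 10^N - 7^N for all N ≥ 1 by induction on N.
Base case (N = 1): h(1) = 3 = 3·(1), so 3 | h(1).
Inductive step: assume the claim holds for N = k, i.e. 3 | h(k). Then
10^{k+1} − 7^{k+1} = 10·10^k − 7·7^k = 10·(10^k − 7^k) + (3)·7^k. The first term is divisible by 3 by the inductive hypothesis, and the second term (3)·7^k is divisible by 3 since 3 | 3. Hence 3 | h(k+1).
By the principle of mathematical induction, the result holds for all N ≥ 1.
Therefore the largest such d is 3.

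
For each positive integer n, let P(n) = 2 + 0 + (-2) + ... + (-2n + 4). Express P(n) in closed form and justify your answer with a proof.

We claim P(n) = -n(n - 3) for all n ≥ 1.
Base case (n = 1): P(1) = 2, and the closed form gives 2. They agree.
Inductive step: assume the claim holds for n = j, so P(j) = j(-j + 3).
Then P(j+1) = P(j) + (-2j + 2) = (j(-j + 3)) + (-2j + 2).
Simplifying, P(j+1) = -(j - 2)(j + 1) = -(j+1)((j+1) - 3),
which is the closed form with n = j+1.
Hence, by induction on n, the claim holds for every n ≥ 1.

P(n) = -n(n - 3)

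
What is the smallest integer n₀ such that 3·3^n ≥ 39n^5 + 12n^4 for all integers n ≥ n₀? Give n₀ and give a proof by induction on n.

At n = 14: 14348907 < 21436128, so the inequality fails and n₀ ≥ 15. We prove 3·3^n ≥ 39n^5 + 12n^4 for all n ≥ 15.
Base step (n = 15): 3·3^n = 43046721 and 39n^5 + 12n^4 = 30223125, so 43046721 ≥ 30223125.
Suppose the result is true for n = m, so 3·3^m ≥ 39m^5 + 12m^4.
Then 3·3^(m + 1) = 3·(3·3^m) ≥ 3·(39m^5 + 12m^4).
Also, for m ≥ 15 we have 3·(39m^5 + 12m^4) ≥ 39(m+1)^5 + 12(m+1)^4, since 3·(39m^5 + 12m^4) − (39(m+1)^5 + 12(m+1)^4) = 78m^5 - 171m^4 - 438m^3 - 462m^2 - 243m - 51, which is nonnegative for all m ≥ 15.
Combining, 3·3^(m + 1) ≥ 39(m+1)^5 + 12(m+1)^4.
Hence, by induction on n, the claim holds for every n ≥ 15.
Hence the smallest such n₀ is 15.

n₀ = 15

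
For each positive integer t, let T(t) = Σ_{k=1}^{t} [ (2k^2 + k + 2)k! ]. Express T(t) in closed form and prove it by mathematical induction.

T(t) = (2t + 1)(t + 1)! - 1

We claim T(t) = (2t + 1)(t + 1)! - 1 for all t ≥ 1.
Base case (t = 1): T(1) = 5, and the closed form gives 5. They agree.
Inductive step: assume the claim holds for t = k, so T(k) = (2k + 1)(k + 1)! - 1.
Then T(k+1) = T(k) + ((2k^2 + 5k + 5)(k + 1)!) = ((2k + 1)(k + 1)! - 1) + ((2k^2 + 5k + 5)(k + 1)!).
Simplifying, T(k+1) = (2(k+1) + 1)((k+1) + 1)! - 1,
which is the closed form with t = k+1.
By induction, the statement is established for all t ≥ 1.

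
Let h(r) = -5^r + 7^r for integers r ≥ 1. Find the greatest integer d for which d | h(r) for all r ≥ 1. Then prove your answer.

d = 2

Computing the first values: h(1) = 2 and h(2) = 24; gcd(2, 24) = 2, so d ≤ 2.
We prove 2 | -5^r + 7^r for all r ≥ 1 by induction on r.
When r = 1: h(1) = 2 = 2·(1), so 2 | h(1).
Inductive step: assume the claim holds for r = j, i.e. 2 | h(j). Then
7^{j+1} − 5^{j+1} = 7·7^j − 5·5^j = 7·(7^j − 5^j) + (2)·5^j. The first term is divisible by 2 by the inductive hypothesis, and the second term (2)·5^j is divisible by 2 since 2 | 2. Hence 2 | h(j+1).
By induction, the statement is established for all r ≥ 1.
Therefore the largest such d is 2.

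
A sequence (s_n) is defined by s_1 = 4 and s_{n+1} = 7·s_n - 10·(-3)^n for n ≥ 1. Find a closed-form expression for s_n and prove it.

Computing the first terms: s_1 = 4, s_2 = 58, s_3 = 316. This suggests s_n = (-3)^n + 7^n.
Base case (n = 1): the formula gives 4 = 4 = s_1.
Inductive step: assume the claim holds for n = m, so s_m = (-3)^m + 7^m.
Then s_{m+1} = 7·s_m - 10·(-3)^m = 7·((-3)^m + 7^m) - 10·(-3)^m = (-3)^(m + 1) + 7^(m + 1),
which is the claimed formula at n = m+1.
This completes the induction.

s_n = (-3)^n + 7^n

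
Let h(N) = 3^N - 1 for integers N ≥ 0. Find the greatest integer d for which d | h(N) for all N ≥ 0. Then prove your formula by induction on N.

d = 2

Computing the first values: h(0) = 0 and h(1) = 2; gcd(0, 2) = 2, so d ≤ 2.
We prove 2 | 3^N - 1 for all N ≥ 0 by induction on N.
When N = 0: h(0) = 0 = 2·(0), so 2 | h(0).
Inductive step: suppose the statement holds for some j ≥ 0, i.e. 2 | h(j). Then
h(j+1) = 3^(j+1) - 1 = 3·(3^j - 1) + 2 = 3·h(j) + 2. The first term is divisible by 2 by the inductive hypothesis, and 2 is divisible by 2. Hence 2 | h(j+1).
By induction, the statement is established for all N ≥ 0.
Therefore the largest such d is 2.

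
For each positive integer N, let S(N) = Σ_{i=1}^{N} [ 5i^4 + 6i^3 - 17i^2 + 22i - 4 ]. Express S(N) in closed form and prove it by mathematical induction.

We claim S(N) = N(N^4 + 4N^3 - N^2 + 4N + 4) for all N ≥ 1.
For the base case N = 1: S(1) = 12, and the closed form gives 12. They agree.
Inductive step: assume the claim holds for N = i, so S(i) = i(i^4 + 4i^3 - i^2 + 4i + 4).
Then S(i+1) = S(i) + (5i^4 + 26i^3 + 31i^2 + 26i + 12) = (i(i^4 + 4i^3 - i^2 + 4i + 4)) + (5i^4 + 26i^3 + 31i^2 + 26i + 12).
Simplifying, S(i+1) = (i + 1)(i^4 + 8i^3 + 17i^2 + 18i + 12) = (i+1)((i+1)^4 + 4(i+1)^3 - (i+1)^2 + 4(i+1) + 4),
which is the closed form with N = i+1.
Hence, by induction on N, the claim holds for every N ≥ 1.

S(N) = N(N^4 + 4N^3 - N^2 + 4N + 4)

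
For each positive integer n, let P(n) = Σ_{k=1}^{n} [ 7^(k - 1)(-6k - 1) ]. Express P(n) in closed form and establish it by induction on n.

P(n) = -7^n·n

We claim P(n) = -7^n·n for all n ≥ 1.
When n = 1: P(1) = -7, and the closed form gives -7. They agree.
Inductive step: suppose the statement holds for some k ≥ 1, so P(k) = -7^k·k.
Then P(k+1) = P(k) + (7^k(-6k - 7)) = (-7^k·k) + (7^k(-6k - 7)).
Simplifying, P(k+1) = 7^(k + 1)(-k - 1) = -7^(k+1)·(k+1),
which is the closed form with n = k+1.
This completes the induction.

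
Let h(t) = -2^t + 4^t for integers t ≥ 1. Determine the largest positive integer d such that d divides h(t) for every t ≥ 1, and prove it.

Computing the first values: h(1) = 2 and h(2) = 12; gcd(2, 12) = 2, so d ≤ 2.
We prove 2 | -2^t + 4^t for all t ≥ 1 by induction on t.
When t = 1: h(1) = 2 = 2·(1), so 2 | h(1).
Inductive step: suppose the statement holds for some j ≥ 1, i.e. 2 | h(j). Then
4^{j+1} − 2^{j+1} = 4·4^j − 2·2^j = 4·(4^j − 2^j) + (2)·2^j. The first term is divisible by 2 by the inductive hypothesis, and the second term (2)·2^j is divisible by 2 since 2 | 2. Hence 2 | h(j+1).
By the principle of mathematical induction, the result holds for all t ≥ 1.
Therefore the largest such d is 2.

d = 2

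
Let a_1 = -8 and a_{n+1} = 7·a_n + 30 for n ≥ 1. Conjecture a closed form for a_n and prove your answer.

Computing the first terms: a_1 = -8, a_2 = -26, a_3 = -152. This suggests a_n = -3·7^(n - 1) - 5.
For the base case n = 1: the formula gives -8 = -8 = a_1.
Inductive step: suppose the statement holds for some r ≥ 1, so a_r = -3·7^(r - 1) - 5.
Then a_{r+1} = 7·a_r + 30 = 7·(-3·7^(r - 1) - 5) + 30 = -3·7^r - 5 = -3·7^((r+1) - 1) - 5,
which is the claimed formula at n = r+1.
By induction, the statement is established for all n ≥ 1.

a_n = -3·7^(n - 1) - 5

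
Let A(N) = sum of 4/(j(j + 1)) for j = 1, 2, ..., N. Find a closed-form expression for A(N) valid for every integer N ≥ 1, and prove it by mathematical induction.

We claim A(N) = 4N/(N + 1) for all N ≥ 1.
Base step (N = 1): A(1) = 2, and the closed form gives 2. They agree.
Suppose the result is true for N = j, so A(j) = 4j/(j + 1).
Then A(j+1) = A(j) + (4/((j + 1)(j + 2))) = (4j/(j + 1)) + (4/((j + 1)(j + 2))).
Simplifying, A(j+1) = 4(j + 1)/(j + 2) = 4(j+1)/((j+1) + 1),
which is the closed form with N = j+1.
By the principle of mathematical induction, the result holds for all N ≥ 1.

A(N) = 4N/(N + 1)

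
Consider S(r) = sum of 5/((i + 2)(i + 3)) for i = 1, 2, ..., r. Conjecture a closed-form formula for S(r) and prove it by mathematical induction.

We claim S(r) = 5r/(3(r + 3)) for all r ≥ 1.
For the base case r = 1: S(1) = 5/12, and the closed form gives 5/12. They agree.
For the inductive step, assume it holds for an arbitrary i ≥ 1, so S(i) = 5i/(3(i + 3)).
Then S(i+1) = S(i) + (5/((i + 3)(i + 4))) = (5i/(3(i + 3))) + (5/((i + 3)(i + 4))).
Simplifying, S(i+1) = 5(i + 1)/(3(i + 4)) = 5(i+1)/(3((i+1) + 3)),
which is the closed form with r = i+1.
This completes the induction.

S(r) = 5r/(3(r + 3))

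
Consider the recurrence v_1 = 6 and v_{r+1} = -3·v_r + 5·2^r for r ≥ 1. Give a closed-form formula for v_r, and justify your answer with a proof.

Computing the first terms: v_1 = 6, v_2 = -8, v_3 = 44. This suggests v_r = 4(-3)^(r - 1) + 2^r.
When r = 1: the formula gives 6 = 6 = v_1.
Suppose the result is true for r = k, so v_k = 4(-3)^(k - 1) + 2^k.
Then v_{k+1} = -3·v_k + 5·2^k = -3·(4(-3)^(k - 1) + 2^k) + 5·2^k = 4(-3)^k + 2^(k + 1) = 4(-3)^((k+1) - 1) + 2^(k+1),
which is the claimed formula at r = k+1.
By the principle of mathematical induction, the result holds for all r ≥ 1.

v_r = 4(-3)^(r - 1) + 2^r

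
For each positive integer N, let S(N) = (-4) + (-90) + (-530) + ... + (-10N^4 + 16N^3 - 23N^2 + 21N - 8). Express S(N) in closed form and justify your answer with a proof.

S(N) = -N(2N^4 + N^3 + 3N^2 - 3N + 1)

We claim S(N) = -N(2N^4 + N^3 + 3N^2 - 3N + 1) for all N ≥ 1.
For the base case N = 1: S(1) = -4, and the closed form gives -4. They agree.
Inductive step: assume the claim holds for N = j, so S(j) = j(-2j^4 - j^3 - 3j^2 + 3j - 1).
Then S(j+1) = S(j) + (-10j^4 - 24j^3 - 35j^2 - 17j - 4) = (j(-2j^4 - j^3 - 3j^2 + 3j - 1)) + (-10j^4 - 24j^3 - 35j^2 - 17j - 4).
Simplifying, S(j+1) = -(j + 1)(2j^4 + 9j^3 + 18j^2 + 14j + 4) = -(j+1)(2(j+1)^4 + (j+1)^3 + 3(j+1)^2 - 3(j+1) + 1),
which is the closed form with N = j+1.
Hence, by induction on N, the claim holds for every N ≥ 1.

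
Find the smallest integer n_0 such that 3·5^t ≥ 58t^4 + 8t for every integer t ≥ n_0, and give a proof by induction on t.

n_0 = 7

At t = 6: 46875 < 75216, so the inequality fails and n_0 ≥ 7. We prove 3·5^t ≥ 58t^4 + 8t for all t ≥ 7.
Base case (t = 7): 3·5^t = 234375 and 58t^4 + 8t = 139314, so 234375 ≥ 139314.
For the inductive step, assume it holds for an arbitrary i ≥ 7, so 3·5^i ≥ 58i^4 + 8i.
Then 3·5^(i + 1) = 5·(3·5^i) ≥ 5·(58i^4 + 8i).
Also, for i ≥ 7 we have 5·(58i^4 + 8i) ≥ 58(i+1)^4 + 8(i+1), since 5·(58i^4 + 8i) − (58(i+1)^4 + 8(i+1)) = 232i^4 - 232i^3 - 348i^2 - 200i - 66, which is nonnegative for all i ≥ 7.
Combining, 3·5^(i + 1) ≥ 58(i+1)^4 + 8(i+1).
By induction, the statement is established for all t ≥ 7.
Hence the smallest such n_0 is 7.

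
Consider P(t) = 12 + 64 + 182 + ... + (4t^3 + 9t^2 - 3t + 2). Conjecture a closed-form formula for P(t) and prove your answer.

P(t) = t(t^3 + 5t^2 + 4t + 2)

We claim P(t) = t(t^3 + 5t^2 + 4t + 2) for all t ≥ 1.
For the base case t = 1: P(1) = 12, and the closed form gives 12. They agree.
Inductive step: suppose the statement holds for some j ≥ 1, so P(j) = j(j^3 + 5j^2 + 4j + 2).
Then P(j+1) = P(j) + (4j^3 + 21j^2 + 27j + 12) = (j(j^3 + 5j^2 + 4j + 2)) + (4j^3 + 21j^2 + 27j + 12).
Simplifying, P(j+1) = (j + 1)(j^3 + 8j^2 + 17j + 12) = (j+1)((j+1)^3 + 5(j+1)^2 + 4(j+1) + 2),
which is the closed form with t = j+1.
By the principle of mathematical induction, the result holds for all t ≥ 1.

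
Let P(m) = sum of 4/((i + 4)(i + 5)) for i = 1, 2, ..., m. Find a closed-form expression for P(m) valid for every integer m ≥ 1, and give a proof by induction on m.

We claim P(m) = 4m/(5(m + 5)) for all m ≥ 1.
Base step (m = 1): P(1) = 2/15, and the closed form gives 2/15. They agree.
For the inductive step, assume it holds for an arbitrary i ≥ 1, so P(i) = 4i/(5(i + 5)).
Then P(i+1) = P(i) + (4/((i + 5)(i + 6))) = (4i/(5(i + 5))) + (4/((i + 5)(i + 6))).
Simplifying, P(i+1) = 4(i + 1)/(5(i + 6)) = 4(i+1)/(5((i+1) + 5)),
which is the closed form with m = i+1.
By the principle of mathematical induction, the result holds for all m ≥ 1.

P(m) = 4m/(5(m + 5))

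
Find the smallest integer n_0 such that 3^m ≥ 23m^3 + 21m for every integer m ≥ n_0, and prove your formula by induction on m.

n_0 = 9

At m = 8: 6561 < 11944, so the inequality fails and n_0 ≥ 9. We prove 3^m ≥ 23m^3 + 21m for all m ≥ 9.
When m = 9: 3^m = 19683 and 23m^3 + 21m = 16956, so 19683 ≥ 16956.
Inductive step: suppose the statement holds for some p ≥ 9, so 3^p ≥ 23p^3 + 21p.
Then 3^(p + 1) = 3·(3^p) ≥ 3·(23p^3 + 21p).
Also, for p ≥ 9 we have 3·(23p^3 + 21p) ≥ 23(p+1)^3 + 21(p+1), since 3·(23p^3 + 21p) − (23(p+1)^3 + 21(p+1)) = 46p^3 - 69p^2 - 27p - 44, which is nonnegative for all p ≥ 9.
Combining, 3^(p + 1) ≥ 23(p+1)^3 + 21(p+1).
By induction, the statement is established for all m ≥ 9.
Hence the smallest such n_0 is 9.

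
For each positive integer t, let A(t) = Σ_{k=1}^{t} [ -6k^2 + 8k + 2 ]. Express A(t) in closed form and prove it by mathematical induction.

A(t) = -t(2t^2 - t - 5)

We claim A(t) = -t(2t^2 - t - 5) for all t ≥ 1.
Base case (t = 1): A(1) = 4, and the closed form gives 4. They agree.
Inductive step: assume the claim holds for t = k, so A(k) = k(-2k^2 + k + 5).
Then A(k+1) = A(k) + (-6k^2 - 4k + 4) = (k(-2k^2 + k + 5)) + (-6k^2 - 4k + 4).
Simplifying, A(k+1) = -(k + 1)(2k^2 + 3k - 4) = -(k+1)(2(k+1)^2 - (k+1) - 5),
which is the closed form with t = k+1.
By the principle of mathematical induction, the result holds for all t ≥ 1.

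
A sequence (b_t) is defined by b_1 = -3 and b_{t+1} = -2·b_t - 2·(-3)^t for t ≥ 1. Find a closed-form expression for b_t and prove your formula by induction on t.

Computing the first terms: b_1 = -3, b_2 = 12, b_3 = -42. This suggests b_t = 3(-2)^(t - 1) + 2(-3)^t.
Base case (t = 1): the formula gives -3 = -3 = b_1.
For the inductive step, assume it holds for an arbitrary r ≥ 1, so b_r = 3(-2)^(r - 1) + 2(-3)^r.
Then b_{r+1} = -2·b_r - 2·(-3)^r = -2·(3(-2)^(r - 1) + 2(-3)^r) - 2·(-3)^r = 3(-2)^r + 2(-3)^(r + 1) = 3(-2)^((r+1) - 1) + 2(-3)^(r+1),
which is the claimed formula at t = r+1.
This completes the induction.

b_t = 3(-2)^(t - 1) + 2(-3)^t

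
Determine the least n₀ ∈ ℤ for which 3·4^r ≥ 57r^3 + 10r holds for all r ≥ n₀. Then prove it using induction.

At r = 6: 12288 < 12372, so the inequality fails and n₀ ≥ 7. We prove 3·4^r ≥ 57r^3 + 10r for all r ≥ 7.
When r = 7: 3·4^r = 49152 and 57r^3 + 10r = 19621, so 49152 ≥ 19621.
For the inductive step, assume it holds for an arbitrary i ≥ 7, so 3·4^i ≥ 57i^3 + 10i.
Then 3·4^(i + 1) = 4·(3·4^i) ≥ 4·(57i^3 + 10i).
Also, for i ≥ 7 we have 4·(57i^3 + 10i) ≥ 57(i+1)^3 + 10(i+1), since 4·(57i^3 + 10i) − (57(i+1)^3 + 10(i+1)) = 171i^3 - 171i^2 - 141i - 67, which is nonnegative for all i ≥ 7.
Combining, 3·4^(i + 1) ≥ 57(i+1)^3 + 10(i+1).
By induction, the statement is established for all r ≥ 7.
Hence the smallest such n₀ is 7.

n₀ = 7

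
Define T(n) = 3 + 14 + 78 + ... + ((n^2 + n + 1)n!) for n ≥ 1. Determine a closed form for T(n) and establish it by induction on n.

T(n) = (n + 1)(n + 1)! - 1

We claim T(n) = (n + 1)(n + 1)! - 1 for all n ≥ 1.
Base step (n = 1): T(1) = 3, and the closed form gives 3. They agree.
Inductive step: suppose the statement holds for some k ≥ 1, so T(k) = (k + 1)(k + 1)! - 1.
Then T(k+1) = T(k) + ((k^2 + 3k + 3)(k + 1)!) = ((k + 1)(k + 1)! - 1) + ((k^2 + 3k + 3)(k + 1)!).
Simplifying, T(k+1) = ((k+1) + 1)((k+1) + 1)! - 1,
which is the closed form with n = k+1.
Hence, by induction on n, the claim holds for every n ≥ 1.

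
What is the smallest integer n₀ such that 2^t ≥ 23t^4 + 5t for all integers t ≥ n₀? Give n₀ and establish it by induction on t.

n₀ = 23

At t = 22: 4194304 < 5387998, so the inequality fails and n₀ ≥ 23. We prove 2^t ≥ 23t^4 + 5t for all t ≥ 23.
For the base case t = 23: 2^t = 8388608 and 23t^4 + 5t = 6436458, so 8388608 ≥ 6436458.
For the inductive step, assume it holds for an arbitrary p ≥ 23, so 2^p ≥ 23p^4 + 5p.
Then 2^(p + 1) = 2·(2^p) ≥ 2·(23p^4 + 5p).
Also, for p ≥ 23 we have 2·(23p^4 + 5p) ≥ 23(p+1)^4 + 5(p+1), since 2·(23p^4 + 5p) − (23(p+1)^4 + 5(p+1)) = 23p^4 - 92p^3 - 138p^2 - 87p - 28, which is nonnegative for all p ≥ 23.
Combining, 2^(p + 1) ≥ 23(p+1)^4 + 5(p+1).
By the principle of mathematical induction, the result holds for all t ≥ 23.
Hence the smallest such n₀ is 23.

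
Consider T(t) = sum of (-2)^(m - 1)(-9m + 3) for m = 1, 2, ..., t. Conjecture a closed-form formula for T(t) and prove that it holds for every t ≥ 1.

We claim T(t) = 3(-2)^t·t for all t ≥ 1.
Base case (t = 1): T(1) = -6, and the closed form gives -6. They agree.
Inductive step: suppose the statement holds for some m ≥ 1, so T(m) = 3(-2)^m·m.
Then T(m+1) = T(m) + ((-2)^m(-9m - 6)) = (3(-2)^m·m) + ((-2)^m(-9m - 6)).
Simplifying, T(m+1) = (-2)^(m + 1)(3m + 3) = 3(-2)^(m+1)·(m+1),
which is the closed form with t = m+1.
By induction, the statement is established for all t ≥ 1.

T(t) = 3(-2)^t·t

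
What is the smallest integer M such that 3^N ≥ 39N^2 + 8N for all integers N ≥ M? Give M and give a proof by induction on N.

At N = 6: 729 < 1452, so the inequality fails and M ≥ 7. We prove 3^N ≥ 39N^2 + 8N for all N ≥ 7.
When N = 7: 3^N = 2187 and 39N^2 + 8N = 1967, so 2187 ≥ 1967.
Inductive step: assume the claim holds for N = j, so 3^j ≥ 39j^2 + 8j.
Then 3^(j + 1) = 3·(3^j) ≥ 3·(39j^2 + 8j).
Also, for j ≥ 7 we have 3·(39j^2 + 8j) ≥ 39(j+1)^2 + 8(j+1), since 3·(39j^2 + 8j) − (39(j+1)^2 + 8(j+1)) = 78j^2 - 62j - 47, which is nonnegative for all j ≥ 7.
Combining, 3^(j + 1) ≥ 39(j+1)^2 + 8(j+1).
By induction, the statement is established for all N ≥ 7.
Hence the smallest such M is 7.

M = 7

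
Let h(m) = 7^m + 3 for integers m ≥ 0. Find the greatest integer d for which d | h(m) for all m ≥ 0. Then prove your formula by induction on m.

d = 2

Computing the first values: h(0) = 4 and h(1) = 10; gcd(4, 10) = 2, so d ≤ 2.
We prove 2 | 7^m + 3 for all m ≥ 0 by induction on m.
Base case (m = 0): h(0) = 4 = 2·(2), so 2 | h(0).
Inductive step: suppose the statement holds for some p ≥ 0, i.e. 2 | h(p). Then
h(p+1) = 7^(p+1) + 3 = 7·(7^p + 3) - 18 = 7·h(p) - 18. The first term is divisible by 2 by the inductive hypothesis, and -18 is divisible by 2. Hence 2 | h(p+1).
Hence, by induction on m, the claim holds for every m ≥ 0.
Therefore the largest such d is 2.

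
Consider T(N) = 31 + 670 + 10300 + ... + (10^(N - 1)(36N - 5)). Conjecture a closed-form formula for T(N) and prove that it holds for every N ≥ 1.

T(N) = 10^N(4N - 1) + 1

We claim T(N) = 10^N(4N - 1) + 1 for all N ≥ 1.
Base case (N = 1): T(1) = 31, and the closed form gives 31. They agree.
Inductive step: assume the claim holds for N = m, so T(m) = 10^m(4m - 1) + 1.
Then T(m+1) = T(m) + (10^m(36m + 31)) = (10^m(4m - 1) + 1) + (10^m(36m + 31)).
Simplifying, T(m+1) = 40·10^m·m + 30·10^m + 1 = 10^(m+1)(4(m+1) - 1) + 1,
which is the closed form with N = m+1.
Hence, by induction on N, the claim holds for every N ≥ 1.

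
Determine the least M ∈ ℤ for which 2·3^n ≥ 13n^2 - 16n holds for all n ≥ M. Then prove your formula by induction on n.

At n = 3: 54 < 69, so the inequality fails and M ≥ 4. We prove 2·3^n ≥ 13n^2 - 16n for all n ≥ 4.
For the base case n = 4: 2·3^n = 162 and 13n^2 - 16n = 144, so 162 ≥ 144.
For the inductive step, assume it holds for an arbitrary j ≥ 4, so 2·3^j ≥ 13j^2 - 16j.
Then 2·3^(j + 1) = 3·(2·3^j) ≥ 3·(13j^2 - 16j).
Also, for j ≥ 4 we have 3·(13j^2 - 16j) ≥ 13(j+1)^2 - 16(j+1), since 3·(13j^2 - 16j) − (13(j+1)^2 - 16(j+1)) = 26j^2 - 58j + 3, which is nonnegative for all j ≥ 4.
Combining, 2·3^(j + 1) ≥ 13(j+1)^2 - 16(j+1).
Hence, by induction on n, the claim holds for every n ≥ 4.
Hence the smallest such M is 4.

M = 4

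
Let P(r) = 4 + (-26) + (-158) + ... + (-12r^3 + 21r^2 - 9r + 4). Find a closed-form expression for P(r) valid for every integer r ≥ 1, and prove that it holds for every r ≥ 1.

We claim P(r) = -r(3r^3 - r^2 - 3r - 3) for all r ≥ 1.
Base case (r = 1): P(1) = 4, and the closed form gives 4. They agree.
Suppose the result is true for r = i, so P(i) = i(-3i^3 + i^2 + 3i + 3).
Then P(i+1) = P(i) + (-12i^3 - 15i^2 - 3i + 4) = (i(-3i^3 + i^2 + 3i + 3)) + (-12i^3 - 15i^2 - 3i + 4).
Simplifying, P(i+1) = -(i + 1)(3i^3 + 8i^2 + 4i - 4) = -(i+1)(3(i+1)^3 - (i+1)^2 - 3(i+1) - 3),
which is the closed form with r = i+1.
Hence, by induction on r, the claim holds for every r ≥ 1.

P(r) = -r(3r^3 - r^2 - 3r - 3)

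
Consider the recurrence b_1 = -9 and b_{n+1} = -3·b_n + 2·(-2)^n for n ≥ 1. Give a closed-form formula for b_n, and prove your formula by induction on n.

Computing the first terms: b_1 = -9, b_2 = 23, b_3 = -61. This suggests b_n = -(-2)^(n + 1) - 5(-3)^(n - 1).
For the base case n = 1: the formula gives -9 = -9 = b_1.
Suppose the result is true for n = j, so b_j = -(-2)^(j + 1) - 5(-3)^(j - 1).
Then b_{j+1} = -3·b_j + 2·(-2)^j = -3·(-(-2)^(j + 1) - 5(-3)^(j - 1)) + 2·(-2)^j = -(-2)^(j + 2) - 5(-3)^j = -(-2)^((j+1) + 1) - 5(-3)^((j+1) - 1),
which is the claimed formula at n = j+1.
By the principle of mathematical induction, the result holds for all n ≥ 1.

b_n = -(-2)^(n + 1) - 5(-3)^(n - 1)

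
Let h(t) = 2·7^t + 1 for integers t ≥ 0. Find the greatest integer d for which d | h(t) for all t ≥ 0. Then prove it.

d = 3

Computing the first values: h(0) = 3 and h(1) = 15; gcd(3, 15) = 3, so d ≤ 3.
We prove 3 | 2·7^t + 1 for all t ≥ 0 by induction on t.
For the base case t = 0: h(0) = 3 = 3·(1), so 3 | h(0).
For the inductive step, assume it holds for an arbitrary p ≥ 0, i.e. 3 | h(p). Then
h(p+1) = 2·7^(p+1) + 1 = 7·(2·7^p + 1) - 6 = 7·h(p) - 6. The first term is divisible by 3 by the inductive hypothesis, and -6 is divisible by 3. Hence 3 | h(p+1).
By the principle of mathematical induction, the result holds for all t ≥ 0.
Therefore the largest such d is 3.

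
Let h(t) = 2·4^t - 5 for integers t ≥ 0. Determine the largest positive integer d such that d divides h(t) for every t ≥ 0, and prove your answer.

d = 3

Computing the first values: h(0) = -3 and h(1) = 3; gcd(-3, 3) = 3, so d ≤ 3.
We prove 3 | 2·4^t - 5 for all t ≥ 0 by induction on t.
When t = 0: h(0) = -3 = 3·(-1), so 3 | h(0).
Inductive step: suppose the statement holds for some j ≥ 0, i.e. 3 | h(j). Then
h(j+1) = 2·4^(j+1) - 5 = 4·(2·4^j - 5) + 15 = 4·h(j) + 15. The first term is divisible by 3 by the inductive hypothesis, and 15 is divisible by 3. Hence 3 | h(j+1).
By induction, the statement is established for all t ≥ 0.
Therefore the largest such d is 3.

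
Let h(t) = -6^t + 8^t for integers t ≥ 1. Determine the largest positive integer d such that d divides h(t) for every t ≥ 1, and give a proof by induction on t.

Computing the first values: h(1) = 2 and h(2) = 28; gcd(2, 28) = 2, so d ≤ 2.
We prove 2 | -6^t + 8^t for all t ≥ 1 by induction on t.
Base case (t = 1): h(1) = 2 = 2·(1), so 2 | h(1).
Inductive step: assume the claim holds for t = m, i.e. 2 | h(m). Then
8^{m+1} − 6^{m+1} = 8·8^m − 6·6^m = 8·(8^m − 6^m) + (2)·6^m. The first term is divisible by 2 by the inductive hypothesis, and the second term (2)·6^m is divisible by 2 since 2 | 2. Hence 2 | h(m+1).
By induction, the statement is established for all t ≥ 1.
Therefore the largest such d is 2.

d = 2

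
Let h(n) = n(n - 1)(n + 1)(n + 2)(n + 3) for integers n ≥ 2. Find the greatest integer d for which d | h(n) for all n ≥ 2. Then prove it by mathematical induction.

Computing the first values: h(2) = 120 and h(3) = 720; gcd(120, 720) = 120, so d ≤ 120.
We prove 120 | n(n - 1)(n + 1)(n + 2)(n + 3) for all n ≥ 2 by induction on n.
Base step (n = 2): h(2) = 120 = 120·(1), so 120 | h(2).
Inductive step: suppose the statement holds for some r ≥ 2, i.e. 120 | h(r). Then
h(r+1) − h(r) = r·(r+1)·(r+2)·(r+3)·(r+4) − (r-1)·r·(r+1)·(r+2)·(r+3) = r·(r+1)·(r+2)·(r+3)·[(r+4) − (r-1)] = 5·r·(r+1)·(r+2)·(r+3). The product of 4 consecutive integers is divisible by (4)! = 24, so h(r+1) − h(r) is divisible by 5·24 = 120. By the inductive hypothesis 120 | h(r), hence 120 | h(r+1).
By the principle of mathematical induction, the result holds for all n ≥ 2.
Therefore the largest such d is 120.

d = 120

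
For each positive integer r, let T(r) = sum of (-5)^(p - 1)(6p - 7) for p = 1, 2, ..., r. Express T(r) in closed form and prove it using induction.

We claim T(r) = (-5)^r(-r + 1) - 1 for all r ≥ 1.
Base case (r = 1): T(1) = -1, and the closed form gives -1. They agree.
Suppose the result is true for r = p, so T(p) = (-5)^p(-p + 1) - 1.
Then T(p+1) = T(p) + ((-5)^p(6p - 1)) = ((-5)^p(-p + 1) - 1) + ((-5)^p(6p - 1)).
Simplifying, T(p+1) = 5(-5)^p·p - 1 = (-5)^(p+1)(-(p+1) + 1) - 1,
which is the closed form with r = p+1.
This completes the induction.

T(r) = (-5)^r(-r + 1) - 1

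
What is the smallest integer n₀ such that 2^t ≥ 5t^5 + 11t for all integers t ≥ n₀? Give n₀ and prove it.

n₀ = 26

At t = 25: 33554432 < 48828400, so the inequality fails and n₀ ≥ 26. We prove 2^t ≥ 5t^5 + 11t for all t ≥ 26.
For the base case t = 26: 2^t = 67108864 and 5t^5 + 11t = 59407166, so 67108864 ≥ 59407166.
Suppose the result is true for t = r, so 2^r ≥ 5r^5 + 11r.
Then 2^(r + 1) = 2·(2^r) ≥ 2·(5r^5 + 11r).
Also, for r ≥ 26 we have 2·(5r^5 + 11r) ≥ 5(r+1)^5 + 11(r+1), since 2·(5r^5 + 11r) − (5(r+1)^5 + 11(r+1)) = 5r^5 - 25r^4 - 50r^3 - 50r^2 - 14r - 16, which is nonnegative for all r ≥ 26.
Combining, 2^(r + 1) ≥ 5(r+1)^5 + 11(r+1).
By induction, the statement is established for all t ≥ 26.
Hence the smallest such n₀ is 26.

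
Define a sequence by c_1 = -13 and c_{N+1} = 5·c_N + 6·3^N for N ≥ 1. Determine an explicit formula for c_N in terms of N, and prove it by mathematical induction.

c_N = -3^(N + 1) - 4·5^(N - 1)

Computing the first terms: c_1 = -13, c_2 = -47, c_3 = -181. This suggests c_N = -3^(N + 1) - 4·5^(N - 1).
Base step (N = 1): the formula gives -13 = -13 = c_1.
For the inductive step, assume it holds for an arbitrary k ≥ 1, so c_k = -3^(k + 1) - 4·5^(k - 1).
Then c_{k+1} = 5·c_k + 6·3^k = 5·(-3^(k + 1) - 4·5^(k - 1)) + 6·3^k = -3^(k + 2) - 4·5^k = -3^((k+1) + 1) - 4·5^((k+1) - 1),
which is the claimed formula at N = k+1.
This completes the induction.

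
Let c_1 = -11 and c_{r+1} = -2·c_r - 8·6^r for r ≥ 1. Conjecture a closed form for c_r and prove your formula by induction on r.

Computing the first terms: c_1 = -11, c_2 = -26, c_3 = -236. This suggests c_r = -5(-2)^(r - 1) - 6^r.
Base case (r = 1): the formula gives -11 = -11 = c_1.
Suppose the result is true for r = i, so c_i = -5(-2)^(i - 1) - 6^i.
Then c_{i+1} = -2·c_i - 8·6^i = -2·(-5(-2)^(i - 1) - 6^i) - 8·6^i = -5(-2)^i - 6^(i + 1) = -5(-2)^((i+1) - 1) - 6^(i+1),
which is the claimed formula at r = i+1.
By induction, the statement is established for all r ≥ 1.

c_r = -5(-2)^(r - 1) - 6^r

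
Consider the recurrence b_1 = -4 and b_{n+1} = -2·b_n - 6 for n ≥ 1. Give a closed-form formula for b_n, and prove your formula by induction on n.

Computing the first terms: b_1 = -4, b_2 = 2, b_3 = -10. This suggests b_n = (-2)^n - 2.
Base case (n = 1): the formula gives -4 = -4 = b_1.
Inductive step: assume the claim holds for n = j, so b_j = (-2)^j - 2.
Then b_{j+1} = -2·b_j - 6 = -2·((-2)^j - 2) - 6 = (-2)^(j + 1) - 2,
which is the claimed formula at n = j+1.
Hence, by induction on n, the claim holds for every n ≥ 1.

b_n = (-2)^n - 2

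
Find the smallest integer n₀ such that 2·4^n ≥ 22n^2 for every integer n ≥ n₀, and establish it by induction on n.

At n = 3: 128 < 198, so the inequality fails and n₀ ≥ 4. We prove 2·4^n ≥ 22n^2 for all n ≥ 4.
Base case (n = 4): 2·4^n = 512 and 22n^2 = 352, so 512 ≥ 352.
Suppose the result is true for n = r, so 2·4^r ≥ 22r^2.
Then 2·4^(r + 1) = 4·(2·4^r) ≥ 4·(22r^2).
Also, for r ≥ 4 we have 4·(22r^2) ≥ 22(r+1)^2, since 4 ≥ (1 + 1/r)^2 for all r ≥ 4.
Combining, 2·4^(r + 1) ≥ 22(r+1)^2.
Hence, by induction on n, the claim holds for every n ≥ 4.
Hence the smallest such n₀ is 4.

n₀ = 4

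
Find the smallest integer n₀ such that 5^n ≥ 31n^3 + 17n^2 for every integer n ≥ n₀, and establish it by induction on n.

At n = 5: 3125 < 4300, so the inequality fails and n₀ ≥ 6. We prove 5^n ≥ 31n^3 + 17n^2 for all n ≥ 6.
Base case (n = 6): 5^n = 15625 and 31n^3 + 17n^2 = 7308, so 15625 ≥ 7308.
Inductive step: suppose the statement holds for some j ≥ 6, so 5^j ≥ 31j^3 + 17j^2.
Then 5^(j + 1) = 5·(5^j) ≥ 5·(31j^3 + 17j^2).
Also, for j ≥ 6 we have 5·(31j^3 + 17j^2) ≥ 31(j+1)^3 + 17(j+1)^2, since 5·(31j^3 + 17j^2) − (31(j+1)^3 + 17(j+1)^2) = 124j^3 - 25j^2 - 127j - 48, which is nonnegative for all j ≥ 6.
Combining, 5^(j + 1) ≥ 31(j+1)^3 + 17(j+1)^2.
Hence, by induction on n, the claim holds for every n ≥ 6.
Hence the smallest such n₀ is 6.

n₀ = 6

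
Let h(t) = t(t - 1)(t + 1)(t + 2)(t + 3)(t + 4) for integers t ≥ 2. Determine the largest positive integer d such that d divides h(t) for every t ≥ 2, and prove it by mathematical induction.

Computing the first values: h(2) = 720 and h(3) = 5040; gcd(720, 5040) = 720, so d ≤ 720.
We prove 720 | t(t - 1)(t + 1)(t + 2)(t + 3)(t + 4) for all t ≥ 2 by induction on t.
Base step (t = 2): h(2) = 720 = 720·(1), so 720 | h(2).
Suppose the result is true for t = m, i.e. 720 | h(m). Then
h(m+1) − h(m) = m·(m+1)·(m+2)·(m+3)·(m+4)·(m+5) − (m-1)·m·(m+1)·(m+2)·(m+3)·(m+4) = m·(m+1)·(m+2)·(m+3)·(m+4)·[(m+5) − (m-1)] = 6·m·(m+1)·(m+2)·(m+3)·(m+4). The product of 5 consecutive integers is divisible by (5)! = 120, so h(m+1) − h(m) is divisible by 6·120 = 720. By the inductive hypothesis 720 | h(m), hence 720 | h(m+1).
This completes the induction.
Therefore the largest such d is 720.

d = 720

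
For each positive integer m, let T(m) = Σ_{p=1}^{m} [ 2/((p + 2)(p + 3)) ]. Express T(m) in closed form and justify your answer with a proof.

T(m) = 2m/(3(m + 3))

We claim T(m) = 2m/(3(m + 3)) for all m ≥ 1.
For the base case m = 1: T(1) = 1/6, and the closed form gives 1/6. They agree.
Suppose the result is true for m = p, so T(p) = 2p/(3(p + 3)).
Then T(p+1) = T(p) + (2/((p + 3)(p + 4))) = (2p/(3(p + 3))) + (2/((p + 3)(p + 4))).
Simplifying, T(p+1) = 2(p + 1)/(3(p + 4)) = 2(p+1)/(3((p+1) + 3)),
which is the closed form with m = p+1.
By the principle of mathematical induction, the result holds for all m ≥ 1.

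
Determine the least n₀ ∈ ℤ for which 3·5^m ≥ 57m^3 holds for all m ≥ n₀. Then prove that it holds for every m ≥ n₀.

At m = 4: 1875 < 3648, so the inequality fails and n₀ ≥ 5. We prove 3·5^m ≥ 57m^3 for all m ≥ 5.
Base case (m = 5): 3·5^m = 9375 and 57m^3 = 7125, so 9375 ≥ 7125.
Suppose the result is true for m = i, so 3·5^i ≥ 57i^3.
Then 3·5^(i + 1) = 5·(3·5^i) ≥ 5·(57i^3).
Also, for i ≥ 5 we have 5·(57i^3) ≥ 57(i+1)^3, since 5 ≥ (1 + 1/i)^3 for all i ≥ 5.
Combining, 3·5^(i + 1) ≥ 57(i+1)^3.
By the principle of mathematical induction, the result holds for all m ≥ 5.
Hence the smallest such n₀ is 5.

n₀ = 5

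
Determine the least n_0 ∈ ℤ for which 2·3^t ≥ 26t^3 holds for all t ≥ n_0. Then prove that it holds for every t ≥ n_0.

At t = 8: 13122 < 13312, so the inequality fails and n_0 ≥ 9. We prove 2·3^t ≥ 26t^3 for all t ≥ 9.
Base step (t = 9): 2·3^t = 39366 and 26t^3 = 18954, so 39366 ≥ 18954.
Inductive step: assume the claim holds for t = m, so 2·3^m ≥ 26m^3.
Then 2·3^(m + 1) = 3·(2·3^m) ≥ 3·(26m^3).
Also, for m ≥ 9 we have 3·(26m^3) ≥ 26(m+1)^3, since 3 ≥ (1 + 1/m)^3 for all m ≥ 9.
Combining, 2·3^(m + 1) ≥ 26(m+1)^3.
Hence, by induction on t, the claim holds for every t ≥ 9.
Hence the smallest such n_0 is 9.

n_0 = 9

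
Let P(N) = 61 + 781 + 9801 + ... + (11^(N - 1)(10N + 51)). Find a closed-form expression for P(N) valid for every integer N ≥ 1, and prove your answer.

We claim P(N) = 11^N(N + 5) - 5 for all N ≥ 1.
Base case (N = 1): P(1) = 61, and the closed form gives 61. They agree.
Inductive step: assume the claim holds for N = k, so P(k) = 11^k(k + 5) - 5.
Then P(k+1) = P(k) + (11^k(10k + 61)) = (11^k(k + 5) - 5) + (11^k(10k + 61)).
Simplifying, P(k+1) = 11·11^k·k + 66·11^k - 5 = 11^(k+1)((k+1) + 5) - 5,
which is the closed form with N = k+1.
By the principle of mathematical induction, the result holds for all N ≥ 1.

P(N) = 11^N(N + 5) - 5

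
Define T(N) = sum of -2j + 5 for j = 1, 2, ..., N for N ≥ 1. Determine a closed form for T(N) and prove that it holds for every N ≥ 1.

T(N) = -N(N - 4)

We claim T(N) = -N(N - 4) for all N ≥ 1.
For the base case N = 1: T(1) = 3, and the closed form gives 3. They agree.
Inductive step: assume the claim holds for N = j, so T(j) = j(-j + 4).
Then T(j+1) = T(j) + (-2j + 3) = (j(-j + 4)) + (-2j + 3).
Simplifying, T(j+1) = -(j - 3)(j + 1) = -(j+1)((j+1) - 4),
which is the closed form with N = j+1.
Hence, by induction on N, the claim holds for every N ≥ 1.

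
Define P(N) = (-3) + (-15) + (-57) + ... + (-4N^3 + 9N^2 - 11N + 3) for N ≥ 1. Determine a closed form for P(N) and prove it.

We claim P(N) = -N(N^3 - N^2 + 2N + 1) for all N ≥ 1.
Base step (N = 1): P(1) = -3, and the closed form gives -3. They agree.
Suppose the result is true for N = i, so P(i) = i(-i^3 + i^2 - 2i - 1).
Then P(i+1) = P(i) + (-4i^3 - 3i^2 - 5i - 3) = (i(-i^3 + i^2 - 2i - 1)) + (-4i^3 - 3i^2 - 5i - 3).
Simplifying, P(i+1) = -(i + 1)(i^3 + 2i^2 + 3i + 3) = -(i+1)((i+1)^3 - (i+1)^2 + 2(i+1) + 1),
which is the closed form with N = i+1.
By the principle of mathematical induction, the result holds for all N ≥ 1.

P(N) = -N(N^3 - N^2 + 2N + 1)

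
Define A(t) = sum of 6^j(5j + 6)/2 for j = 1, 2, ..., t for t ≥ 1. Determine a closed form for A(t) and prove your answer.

We claim A(t) = 3·6^t(t + 1) - 3 for all t ≥ 1.
For the base case t = 1: A(1) = 33, and the closed form gives 33. They agree.
Inductive step: suppose the statement holds for some j ≥ 1, so A(j) = 3·6^j(j + 1) - 3.
Then A(j+1) = A(j) + (6^j(15j + 33)) = (3·6^j(j + 1) - 3) + (6^j(15j + 33)).
Simplifying, A(j+1) = 18·6^j·j + 36·6^j - 3 = 3·6^(j+1)((j+1) + 1) - 3,
which is the closed form with t = j+1.
By the principle of mathematical induction, the result holds for all t ≥ 1.

A(t) = 3·6^t(t + 1) - 3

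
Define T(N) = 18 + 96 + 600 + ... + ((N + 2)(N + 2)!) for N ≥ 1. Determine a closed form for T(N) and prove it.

T(N) = (N + 3)! - 6

We claim T(N) = (N + 3)! - 6 for all N ≥ 1.
Base step (N = 1): T(1) = 18, and the closed form gives 18. They agree.
Inductive step: suppose the statement holds for some k ≥ 1, so T(k) = (k + 3)! - 6.
Then T(k+1) = T(k) + ((k + 3)(k + 3)!) = ((k + 3)! - 6) + ((k + 3)(k + 3)!).
Simplifying, T(k+1) = ((k+1) + 3)! - 6,
which is the closed form with N = k+1.
By the principle of mathematical induction, the result holds for all N ≥ 1.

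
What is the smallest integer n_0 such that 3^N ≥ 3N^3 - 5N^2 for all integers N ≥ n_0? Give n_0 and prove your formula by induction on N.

n_0 = 6

At N = 5: 243 < 250, so the inequality fails and n_0 ≥ 6. We prove 3^N ≥ 3N^3 - 5N^2 for all N ≥ 6.
Base step (N = 6): 3^N = 729 and 3N^3 - 5N^2 = 468, so 729 ≥ 468.
Inductive step: assume the claim holds for N = j, so 3^j ≥ 3j^3 - 5j^2.
Then 3^(j + 1) = 3·(3^j) ≥ 3·(3j^3 - 5j^2).
Also, for j ≥ 6 we have 3·(3j^3 - 5j^2) ≥ 3(j+1)^3 - 5(j+1)^2, since 3·(3j^3 - 5j^2) − (3(j+1)^3 - 5(j+1)^2) = 6j^3 - 19j^2 + j + 2, which is nonnegative for all j ≥ 6.
Combining, 3^(j + 1) ≥ 3(j+1)^3 - 5(j+1)^2.
Hence, by induction on N, the claim holds for every N ≥ 6.
Hence the smallest such n_0 is 6.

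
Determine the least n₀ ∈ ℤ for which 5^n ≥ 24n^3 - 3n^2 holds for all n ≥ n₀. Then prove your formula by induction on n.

At n = 4: 625 < 1488, so the inequality fails and n₀ ≥ 5. We prove 5^n ≥ 24n^3 - 3n^2 for all n ≥ 5.
Base case (n = 5): 5^n = 3125 and 24n^3 - 3n^2 = 2925, so 3125 ≥ 2925.
Inductive step: suppose the statement holds for some i ≥ 5, so 5^i ≥ 24i^3 - 3i^2.
Then 5^(i + 1) = 5·(5^i) ≥ 5·(24i^3 - 3i^2).
Also, for i ≥ 5 we have 5·(24i^3 - 3i^2) ≥ 24(i+1)^3 - 3(i+1)^2, since 5·(24i^3 - 3i^2) − (24(i+1)^3 - 3(i+1)^2) = 96i^3 - 84i^2 - 66i - 21, which is nonnegative for all i ≥ 5.
Combining, 5^(i + 1) ≥ 24(i+1)^3 - 3(i+1)^2.
By induction, the statement is established for all n ≥ 5.
Hence the smallest such n₀ is 5.

n₀ = 5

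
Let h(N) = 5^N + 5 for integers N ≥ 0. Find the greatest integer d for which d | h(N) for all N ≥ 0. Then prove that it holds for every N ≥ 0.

Computing the first values: h(0) = 6 and h(1) = 10; gcd(6, 10) = 2, so d ≤ 2.
We prove 2 | 5^N + 5 for all N ≥ 0 by induction on N.
Base step (N = 0): h(0) = 6 = 2·(3), so 2 | h(0).
Inductive step: assume the claim holds for N = m, i.e. 2 | h(m). Then
h(m+1) = 5^(m+1) + 5 = 5·(5^m + 5) - 20 = 5·h(m) - 20. The first term is divisible by 2 by the inductive hypothesis, and -20 is divisible by 2. Hence 2 | h(m+1).
Hence, by induction on N, the claim holds for every N ≥ 0.
Therefore the largest such d is 2.

d = 2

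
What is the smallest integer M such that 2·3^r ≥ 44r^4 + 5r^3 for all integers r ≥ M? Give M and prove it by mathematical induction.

M = 12

At r = 11: 354294 < 650859, so the inequality fails and M ≥ 12. We prove 2·3^r ≥ 44r^4 + 5r^3 for all r ≥ 12.
For the base case r = 12: 2·3^r = 1062882 and 44r^4 + 5r^3 = 921024, so 1062882 ≥ 921024.
Inductive step: suppose the statement holds for some i ≥ 12, so 2·3^i ≥ 44i^4 + 5i^3.
Then 2·3^(i + 1) = 3·(2·3^i) ≥ 3·(44i^4 + 5i^3).
Also, for i ≥ 12 we have 3·(44i^4 + 5i^3) ≥ 44(i+1)^4 + 5(i+1)^3, since 3·(44i^4 + 5i^3) − (44(i+1)^4 + 5(i+1)^3) = 88i^4 - 166i^3 - 279i^2 - 191i - 49, which is nonnegative for all i ≥ 12.
Combining, 2·3^(i + 1) ≥ 44(i+1)^4 + 5(i+1)^3.
By the principle of mathematical induction, the result holds for all r ≥ 12.
Hence the smallest such M is 12.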